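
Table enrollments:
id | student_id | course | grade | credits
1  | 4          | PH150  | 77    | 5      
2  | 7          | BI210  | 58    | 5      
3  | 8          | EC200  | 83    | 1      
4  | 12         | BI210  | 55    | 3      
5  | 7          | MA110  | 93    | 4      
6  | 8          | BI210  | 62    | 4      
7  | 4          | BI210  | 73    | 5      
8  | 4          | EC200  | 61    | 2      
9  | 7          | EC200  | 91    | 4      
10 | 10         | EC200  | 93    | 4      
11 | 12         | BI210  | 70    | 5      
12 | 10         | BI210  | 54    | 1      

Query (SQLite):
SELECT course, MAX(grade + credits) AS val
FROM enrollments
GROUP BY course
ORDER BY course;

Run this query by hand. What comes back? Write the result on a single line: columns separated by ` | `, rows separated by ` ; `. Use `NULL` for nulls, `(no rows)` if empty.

For each row compute grade + credits.
Group by course; take MAX of the expression per group.
  BI210: ids {2, 4, 6, 7, 11, 12} → MAX(grade + credits)=78
  EC200: ids {3, 8, 9, 10} → MAX(grade + credits)=97
  MA110: ids {5} → MAX(grade + credits)=97
  PH150: ids {1} → MAX(grade + credits)=82

BI210 | 78 ; EC200 | 97 ; MA110 | 97 ; PH150 | 82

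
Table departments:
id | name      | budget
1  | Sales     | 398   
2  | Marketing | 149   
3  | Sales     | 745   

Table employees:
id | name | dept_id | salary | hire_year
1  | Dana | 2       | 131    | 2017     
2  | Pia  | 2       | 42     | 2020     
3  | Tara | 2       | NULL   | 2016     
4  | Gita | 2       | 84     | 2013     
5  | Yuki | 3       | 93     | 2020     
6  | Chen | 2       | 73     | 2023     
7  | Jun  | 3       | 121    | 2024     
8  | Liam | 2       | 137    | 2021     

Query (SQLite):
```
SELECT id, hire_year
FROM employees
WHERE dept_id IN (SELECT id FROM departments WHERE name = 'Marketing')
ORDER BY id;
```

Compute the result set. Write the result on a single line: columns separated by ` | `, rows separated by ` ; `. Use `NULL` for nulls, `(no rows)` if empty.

1 | 2017 ; 2 | 2020 ; 3 | 2016 ; 4 | 2013 ; 6 | 2023 ; 8 | 2021

Inner query: departments.id where name = 'Marketing'.
Outer: keep employees rows whose dept_id is in that set.
Inner query → {2}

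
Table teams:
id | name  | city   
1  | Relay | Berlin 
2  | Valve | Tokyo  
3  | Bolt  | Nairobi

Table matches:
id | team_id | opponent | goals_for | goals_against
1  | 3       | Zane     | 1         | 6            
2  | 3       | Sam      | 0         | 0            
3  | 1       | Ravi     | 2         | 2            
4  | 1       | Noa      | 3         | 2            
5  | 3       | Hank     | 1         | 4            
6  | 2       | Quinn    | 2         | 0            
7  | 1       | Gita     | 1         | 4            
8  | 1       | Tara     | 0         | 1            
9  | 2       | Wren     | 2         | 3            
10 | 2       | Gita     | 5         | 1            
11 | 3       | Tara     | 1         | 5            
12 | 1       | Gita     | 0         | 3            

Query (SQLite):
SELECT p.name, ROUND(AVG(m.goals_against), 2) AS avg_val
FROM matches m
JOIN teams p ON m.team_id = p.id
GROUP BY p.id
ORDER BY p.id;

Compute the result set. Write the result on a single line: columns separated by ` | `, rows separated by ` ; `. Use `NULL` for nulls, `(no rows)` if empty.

Relay | 2.4 ; Valve | 1.33 ; Bolt | 3.75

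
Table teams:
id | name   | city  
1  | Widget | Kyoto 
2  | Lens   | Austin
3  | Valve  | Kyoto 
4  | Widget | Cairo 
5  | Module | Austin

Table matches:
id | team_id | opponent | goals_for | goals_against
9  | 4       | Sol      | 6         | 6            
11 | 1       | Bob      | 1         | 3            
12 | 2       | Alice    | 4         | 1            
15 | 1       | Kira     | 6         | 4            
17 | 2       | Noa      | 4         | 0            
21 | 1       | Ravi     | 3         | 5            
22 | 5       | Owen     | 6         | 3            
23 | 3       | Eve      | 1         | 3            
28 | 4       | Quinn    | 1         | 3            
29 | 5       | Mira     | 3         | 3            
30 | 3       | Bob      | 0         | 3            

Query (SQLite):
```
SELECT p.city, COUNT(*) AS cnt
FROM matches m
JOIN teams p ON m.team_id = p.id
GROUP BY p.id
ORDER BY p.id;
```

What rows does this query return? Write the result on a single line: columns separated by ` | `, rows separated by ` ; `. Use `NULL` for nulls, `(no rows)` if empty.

Kyoto | 3 ; Austin | 2 ; Kyoto | 2 ; Cairo | 2 ; Austin | 2

Join each matches row to its teams via team_id.
Group joined rows by teams.id; compute COUNT(*) per group.
  1: ids {11, 15, 21} → COUNT(*)=3
  2: ids {12, 17} → COUNT(*)=2
  3: ids {23, 30} → COUNT(*)=2
  4: ids {9, 28} → COUNT(*)=2
  5: ids {22, 29} → COUNT(*)=2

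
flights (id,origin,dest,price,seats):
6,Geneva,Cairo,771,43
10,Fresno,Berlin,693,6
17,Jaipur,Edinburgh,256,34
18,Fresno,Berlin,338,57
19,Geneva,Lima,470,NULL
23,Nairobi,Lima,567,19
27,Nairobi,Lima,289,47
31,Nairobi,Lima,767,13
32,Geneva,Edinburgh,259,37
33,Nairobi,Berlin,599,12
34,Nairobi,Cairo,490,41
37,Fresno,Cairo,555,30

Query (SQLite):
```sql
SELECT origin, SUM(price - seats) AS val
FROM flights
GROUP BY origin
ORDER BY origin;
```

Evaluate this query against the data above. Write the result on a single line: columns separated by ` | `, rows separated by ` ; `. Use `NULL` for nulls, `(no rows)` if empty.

Fresno | 1493 ; Geneva | 950 ; Jaipur | 222 ; Nairobi | 2580

For each row compute price - seats.
Group by origin; take SUM of the expression per group.
  Fresno: ids {10, 18, 37} → SUM(price - seats)=1493
  Geneva: ids {6, 19, 32} → SUM(price - seats)=950
  Jaipur: ids {17} → SUM(price - seats)=222
  Nairobi: ids {23, 27, 31, 33, 34} → SUM(price - seats)=2580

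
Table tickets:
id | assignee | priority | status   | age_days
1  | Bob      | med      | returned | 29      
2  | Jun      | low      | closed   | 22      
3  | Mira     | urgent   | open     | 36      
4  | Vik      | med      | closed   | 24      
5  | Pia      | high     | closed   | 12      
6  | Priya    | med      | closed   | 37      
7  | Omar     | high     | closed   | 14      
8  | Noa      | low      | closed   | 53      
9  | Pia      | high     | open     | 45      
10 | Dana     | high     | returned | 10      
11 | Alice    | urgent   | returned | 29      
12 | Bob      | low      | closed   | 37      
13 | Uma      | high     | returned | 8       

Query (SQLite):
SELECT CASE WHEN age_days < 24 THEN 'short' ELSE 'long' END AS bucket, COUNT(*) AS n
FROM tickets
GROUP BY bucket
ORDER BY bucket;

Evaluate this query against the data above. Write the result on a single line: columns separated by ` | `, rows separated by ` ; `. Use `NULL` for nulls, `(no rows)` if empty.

Bucket rows by age_days < 24 → 'short' else 'long'; count each bucket.

long | 8 ; short | 5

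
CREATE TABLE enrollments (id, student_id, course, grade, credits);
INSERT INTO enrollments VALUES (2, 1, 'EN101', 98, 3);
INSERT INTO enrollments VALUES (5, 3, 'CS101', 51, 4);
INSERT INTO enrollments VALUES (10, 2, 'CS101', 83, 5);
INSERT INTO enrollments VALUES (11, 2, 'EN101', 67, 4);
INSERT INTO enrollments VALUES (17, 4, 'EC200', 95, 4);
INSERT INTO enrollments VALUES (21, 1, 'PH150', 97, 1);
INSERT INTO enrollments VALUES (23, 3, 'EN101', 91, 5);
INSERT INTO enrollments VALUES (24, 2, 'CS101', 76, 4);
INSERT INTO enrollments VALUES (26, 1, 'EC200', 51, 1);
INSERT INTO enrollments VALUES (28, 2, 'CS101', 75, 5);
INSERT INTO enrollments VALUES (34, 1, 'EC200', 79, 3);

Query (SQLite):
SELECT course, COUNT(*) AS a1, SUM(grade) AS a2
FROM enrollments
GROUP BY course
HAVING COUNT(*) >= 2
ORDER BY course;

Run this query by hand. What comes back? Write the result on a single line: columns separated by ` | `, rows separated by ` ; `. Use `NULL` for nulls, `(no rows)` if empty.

Group enrollments by course.
Per group compute: COUNT(*), SUM(grade).
HAVING: drop groups with fewer than 2 rows.
  CS101: ids {5, 10, 24, 28} → COUNT(*)=4, SUM(grade)=285
  EC200: ids {17, 26, 34} → COUNT(*)=3, SUM(grade)=225
  EN101: ids {2, 11, 23} → COUNT(*)=3, SUM(grade)=256
  PH150: ids {21} → COUNT(*)=1, SUM(grade)=97

CS101 | 4 | 285 ; EC200 | 3 | 225 ; EN101 | 3 | 256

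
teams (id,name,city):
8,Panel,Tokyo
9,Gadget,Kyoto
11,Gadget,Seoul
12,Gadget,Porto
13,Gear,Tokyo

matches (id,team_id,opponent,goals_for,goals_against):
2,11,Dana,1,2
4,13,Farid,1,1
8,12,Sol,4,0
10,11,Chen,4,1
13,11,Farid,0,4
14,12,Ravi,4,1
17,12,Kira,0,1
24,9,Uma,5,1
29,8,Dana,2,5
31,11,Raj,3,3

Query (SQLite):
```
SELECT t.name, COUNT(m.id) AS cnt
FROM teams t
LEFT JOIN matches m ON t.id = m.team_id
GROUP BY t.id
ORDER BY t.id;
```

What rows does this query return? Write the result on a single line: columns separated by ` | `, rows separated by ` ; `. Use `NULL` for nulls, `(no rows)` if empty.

LEFT JOIN keeps every teams row; unmatched ones get NULL for matches columns.
Group by teams.id and compute COUNT(m.id). COUNT(col) of an all-NULL group is 0.
  8: ids {29} → COUNT(m.id)=1
  9: ids {24} → COUNT(m.id)=1
  11: ids {2, 10, 13, 31} → COUNT(m.id)=4
  12: ids {8, 14, 17} → COUNT(m.id)=3
  13: ids {4} → COUNT(m.id)=1

Panel | 1 ; Gadget | 1 ; Gadget | 4 ; Gadget | 3 ; Gear | 1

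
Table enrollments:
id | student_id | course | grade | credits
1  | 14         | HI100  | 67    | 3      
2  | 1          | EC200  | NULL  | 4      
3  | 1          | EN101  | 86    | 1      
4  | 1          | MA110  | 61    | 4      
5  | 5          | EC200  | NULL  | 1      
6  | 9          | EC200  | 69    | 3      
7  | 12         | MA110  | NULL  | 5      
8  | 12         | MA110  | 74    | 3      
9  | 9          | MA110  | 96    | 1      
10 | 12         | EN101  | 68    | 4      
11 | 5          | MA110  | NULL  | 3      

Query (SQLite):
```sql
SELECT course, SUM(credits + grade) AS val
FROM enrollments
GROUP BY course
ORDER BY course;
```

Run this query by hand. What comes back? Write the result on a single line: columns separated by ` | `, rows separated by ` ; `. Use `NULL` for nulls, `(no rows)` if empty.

For each row compute credits + grade.
Group by course; take SUM of the expression per group.
  EC200: ids {2, 5, 6} → SUM(credits + grade)=72
  EN101: ids {3, 10} → SUM(credits + grade)=159
  HI100: ids {1} → SUM(credits + grade)=70
  MA110: ids {4, 7, 8, 9, 11} → SUM(credits + grade)=239

EC200 | 72 ; EN101 | 159 ; HI100 | 70 ; MA110 | 239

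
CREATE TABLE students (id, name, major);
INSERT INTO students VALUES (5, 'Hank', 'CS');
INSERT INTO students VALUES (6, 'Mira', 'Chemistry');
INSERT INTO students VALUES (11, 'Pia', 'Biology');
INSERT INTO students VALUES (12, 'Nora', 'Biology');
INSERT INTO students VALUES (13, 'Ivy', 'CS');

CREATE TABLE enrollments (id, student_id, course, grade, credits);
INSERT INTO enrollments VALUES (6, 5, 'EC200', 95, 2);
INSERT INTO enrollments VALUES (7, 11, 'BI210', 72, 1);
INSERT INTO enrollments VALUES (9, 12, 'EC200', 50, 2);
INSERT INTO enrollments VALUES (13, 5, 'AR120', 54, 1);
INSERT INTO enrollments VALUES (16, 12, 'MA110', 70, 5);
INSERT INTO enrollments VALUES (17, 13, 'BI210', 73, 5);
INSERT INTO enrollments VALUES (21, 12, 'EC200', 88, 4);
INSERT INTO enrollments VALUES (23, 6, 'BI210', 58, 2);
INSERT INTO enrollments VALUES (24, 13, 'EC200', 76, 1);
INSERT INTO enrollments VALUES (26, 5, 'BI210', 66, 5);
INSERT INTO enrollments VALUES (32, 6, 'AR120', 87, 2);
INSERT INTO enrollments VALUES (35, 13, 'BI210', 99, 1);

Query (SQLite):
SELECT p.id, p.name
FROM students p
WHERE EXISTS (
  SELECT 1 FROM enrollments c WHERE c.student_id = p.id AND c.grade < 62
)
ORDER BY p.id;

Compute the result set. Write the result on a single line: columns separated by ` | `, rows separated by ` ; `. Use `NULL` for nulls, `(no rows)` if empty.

For each students row, check whether any enrollments with matching student_id has grade < 62.
Keep rows where that is true.

5 | Hank ; 6 | Mira ; 12 | Nora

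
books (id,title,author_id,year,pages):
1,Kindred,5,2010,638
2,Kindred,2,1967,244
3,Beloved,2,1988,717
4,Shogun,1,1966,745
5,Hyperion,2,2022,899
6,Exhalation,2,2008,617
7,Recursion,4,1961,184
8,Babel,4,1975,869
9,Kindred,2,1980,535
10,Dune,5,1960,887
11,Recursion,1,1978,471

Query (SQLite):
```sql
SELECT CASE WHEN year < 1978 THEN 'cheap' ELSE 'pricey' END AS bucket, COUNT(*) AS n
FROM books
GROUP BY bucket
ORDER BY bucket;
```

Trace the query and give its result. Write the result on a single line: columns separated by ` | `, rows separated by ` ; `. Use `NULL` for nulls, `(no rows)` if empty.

cheap | 5 ; pricey | 6

Bucket rows by year < 1978 → 'cheap' else 'pricey'; count each bucket.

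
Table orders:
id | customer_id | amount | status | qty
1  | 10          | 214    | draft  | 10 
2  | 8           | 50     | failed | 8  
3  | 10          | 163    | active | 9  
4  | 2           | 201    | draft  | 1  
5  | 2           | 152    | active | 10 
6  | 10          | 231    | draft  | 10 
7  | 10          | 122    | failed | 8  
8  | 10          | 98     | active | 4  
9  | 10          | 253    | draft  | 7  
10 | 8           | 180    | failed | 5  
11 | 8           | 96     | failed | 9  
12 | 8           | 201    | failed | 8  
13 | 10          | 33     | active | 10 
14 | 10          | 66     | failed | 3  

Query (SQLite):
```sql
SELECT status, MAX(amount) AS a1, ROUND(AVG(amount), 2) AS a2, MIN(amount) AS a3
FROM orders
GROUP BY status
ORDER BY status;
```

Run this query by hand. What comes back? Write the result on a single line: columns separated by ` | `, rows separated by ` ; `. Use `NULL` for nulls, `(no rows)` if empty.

Group orders by status.
Per group compute: MAX(amount), ROUND(AVG(amount), 2), MIN(amount).
  active: ids {3, 5, 8, 13} → MAX(amount)=163, ROUND(AVG(amount), 2)=111.5, MIN(amount)=33
  draft: ids {1, 4, 6, 9} → MAX(amount)=253, ROUND(AVG(amount), 2)=224.75, MIN(amount)=201
  failed: ids {2, 7, 10, 11, 12, 14} → MAX(amount)=201, ROUND(AVG(amount), 2)=119.17, MIN(amount)=50

active | 163 | 111.5 | 33 ; draft | 253 | 224.75 | 201 ; failed | 201 | 119.17 | 50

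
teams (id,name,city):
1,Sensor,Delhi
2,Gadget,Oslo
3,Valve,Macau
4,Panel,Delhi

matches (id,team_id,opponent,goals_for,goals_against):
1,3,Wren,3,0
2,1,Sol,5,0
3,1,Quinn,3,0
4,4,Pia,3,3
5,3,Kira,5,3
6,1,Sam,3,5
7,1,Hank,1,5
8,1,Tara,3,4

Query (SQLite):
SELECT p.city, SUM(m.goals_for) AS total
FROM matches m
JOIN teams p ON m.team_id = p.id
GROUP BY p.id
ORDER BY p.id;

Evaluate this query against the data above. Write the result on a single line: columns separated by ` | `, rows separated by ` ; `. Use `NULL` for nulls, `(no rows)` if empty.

Join each matches row to its teams via team_id.
Group joined rows by teams.id; compute SUM(m.goals_for) per group.
  1: ids {2, 3, 6, 7, 8} → SUM(m.goals_for)=15
  3: ids {1, 5} → SUM(m.goals_for)=8
  4: ids {4} → SUM(m.goals_for)=3

Delhi | 15 ; Macau | 8 ; Delhi | 3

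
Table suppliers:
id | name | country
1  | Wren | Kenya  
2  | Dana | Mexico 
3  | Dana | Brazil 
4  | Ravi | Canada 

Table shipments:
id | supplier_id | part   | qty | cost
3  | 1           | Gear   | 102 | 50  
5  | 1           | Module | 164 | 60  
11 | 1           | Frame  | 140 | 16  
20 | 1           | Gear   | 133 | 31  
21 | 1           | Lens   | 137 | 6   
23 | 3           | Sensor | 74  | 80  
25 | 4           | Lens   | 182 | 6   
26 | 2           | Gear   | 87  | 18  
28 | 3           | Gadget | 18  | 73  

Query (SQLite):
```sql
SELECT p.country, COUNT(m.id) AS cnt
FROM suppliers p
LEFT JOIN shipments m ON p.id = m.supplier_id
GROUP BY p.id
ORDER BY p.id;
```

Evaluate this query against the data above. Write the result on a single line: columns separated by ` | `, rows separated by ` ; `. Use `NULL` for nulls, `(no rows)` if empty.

Kenya | 5 ; Mexico | 1 ; Brazil | 2 ; Canada | 1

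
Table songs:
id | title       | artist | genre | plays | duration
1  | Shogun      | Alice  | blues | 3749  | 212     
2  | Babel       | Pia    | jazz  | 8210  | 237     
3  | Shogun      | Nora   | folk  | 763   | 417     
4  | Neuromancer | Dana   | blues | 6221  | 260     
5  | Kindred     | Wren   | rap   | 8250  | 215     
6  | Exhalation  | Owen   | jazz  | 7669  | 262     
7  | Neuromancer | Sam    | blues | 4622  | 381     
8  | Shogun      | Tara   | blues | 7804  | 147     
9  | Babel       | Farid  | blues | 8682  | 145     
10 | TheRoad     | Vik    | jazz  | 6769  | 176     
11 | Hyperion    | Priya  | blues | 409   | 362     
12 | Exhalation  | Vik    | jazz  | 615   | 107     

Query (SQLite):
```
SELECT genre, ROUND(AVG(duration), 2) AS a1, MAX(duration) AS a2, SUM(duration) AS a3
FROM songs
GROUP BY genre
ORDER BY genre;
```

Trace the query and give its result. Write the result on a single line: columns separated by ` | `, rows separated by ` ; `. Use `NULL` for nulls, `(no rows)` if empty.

blues | 251.17 | 381 | 1507 ; folk | 417 | 417 | 417 ; jazz | 195.5 | 262 | 782 ; rap | 215 | 215 | 215

Group songs by genre.
Per group compute: ROUND(AVG(duration), 2), MAX(duration), SUM(duration).
  blues: ids {1, 4, 7, 8, 9, 11} → ROUND(AVG(duration), 2)=251.17, MAX(duration)=381, SUM(duration)=1507
  folk: ids {3} → ROUND(AVG(duration), 2)=417, MAX(duration)=417, SUM(duration)=417
  jazz: ids {2, 6, 10, 12} → ROUND(AVG(duration), 2)=195.5, MAX(duration)=262, SUM(duration)=782
  rap: ids {5} → ROUND(AVG(duration), 2)=215, MAX(duration)=215, SUM(duration)=215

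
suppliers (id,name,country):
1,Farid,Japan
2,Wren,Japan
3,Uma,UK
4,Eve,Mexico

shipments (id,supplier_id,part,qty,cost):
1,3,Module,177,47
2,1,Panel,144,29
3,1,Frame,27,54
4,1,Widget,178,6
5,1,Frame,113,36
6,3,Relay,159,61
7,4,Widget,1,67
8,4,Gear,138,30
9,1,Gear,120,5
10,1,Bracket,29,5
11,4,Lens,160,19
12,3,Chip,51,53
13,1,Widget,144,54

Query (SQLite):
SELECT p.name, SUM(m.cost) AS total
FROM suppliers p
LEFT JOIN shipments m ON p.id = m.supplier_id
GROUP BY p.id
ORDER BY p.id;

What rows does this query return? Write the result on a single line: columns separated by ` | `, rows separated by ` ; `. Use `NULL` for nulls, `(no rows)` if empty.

Farid | 189 ; Wren | NULL ; Uma | 161 ; Eve | 116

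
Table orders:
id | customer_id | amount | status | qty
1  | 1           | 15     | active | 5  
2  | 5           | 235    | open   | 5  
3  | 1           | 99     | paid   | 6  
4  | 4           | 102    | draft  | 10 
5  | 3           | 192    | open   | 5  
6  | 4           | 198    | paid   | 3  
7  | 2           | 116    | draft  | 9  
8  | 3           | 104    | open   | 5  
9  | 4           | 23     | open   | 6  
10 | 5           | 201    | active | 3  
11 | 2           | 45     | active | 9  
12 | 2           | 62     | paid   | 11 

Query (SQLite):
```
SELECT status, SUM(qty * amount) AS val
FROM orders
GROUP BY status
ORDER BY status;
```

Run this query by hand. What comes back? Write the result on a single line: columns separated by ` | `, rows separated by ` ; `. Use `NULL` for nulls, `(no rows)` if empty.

active | 1083 ; draft | 2064 ; open | 2793 ; paid | 1870

For each row compute qty * amount.
Group by status; take SUM of the expression per group.
  active: ids {1, 10, 11} → SUM(qty * amount)=1083
  draft: ids {4, 7} → SUM(qty * amount)=2064
  open: ids {2, 5, 8, 9} → SUM(qty * amount)=2793
  paid: ids {3, 6, 12} → SUM(qty * amount)=1870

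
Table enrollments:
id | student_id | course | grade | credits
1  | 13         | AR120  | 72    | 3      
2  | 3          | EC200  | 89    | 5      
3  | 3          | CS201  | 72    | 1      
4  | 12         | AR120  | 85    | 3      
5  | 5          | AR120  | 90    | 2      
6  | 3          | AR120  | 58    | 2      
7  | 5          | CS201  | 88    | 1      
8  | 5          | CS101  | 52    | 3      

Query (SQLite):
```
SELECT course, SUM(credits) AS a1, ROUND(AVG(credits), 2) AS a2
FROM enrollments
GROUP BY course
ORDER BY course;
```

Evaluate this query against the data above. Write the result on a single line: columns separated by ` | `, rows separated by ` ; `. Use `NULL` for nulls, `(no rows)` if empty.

AR120 | 10 | 2.5 ; CS101 | 3 | 3 ; CS201 | 2 | 1 ; EC200 | 5 | 5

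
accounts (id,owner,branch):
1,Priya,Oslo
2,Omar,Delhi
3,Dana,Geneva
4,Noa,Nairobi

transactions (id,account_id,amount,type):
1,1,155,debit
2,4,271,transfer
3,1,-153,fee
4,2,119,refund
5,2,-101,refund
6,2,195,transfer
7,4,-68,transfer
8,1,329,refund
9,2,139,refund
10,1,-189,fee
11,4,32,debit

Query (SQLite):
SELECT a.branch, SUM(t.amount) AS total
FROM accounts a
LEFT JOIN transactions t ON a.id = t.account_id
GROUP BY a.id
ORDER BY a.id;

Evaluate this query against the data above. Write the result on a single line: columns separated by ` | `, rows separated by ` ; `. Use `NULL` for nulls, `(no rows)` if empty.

LEFT JOIN keeps every accounts row; unmatched ones get NULL for transactions columns.
Group by accounts.id and compute SUM(t.amount). SUM over an all-NULL group is NULL.
  1: ids {1, 3, 8, 10} → SUM(t.amount)=142
  2: ids {4, 5, 6, 9} → SUM(t.amount)=352
  3: ids {—} → SUM(t.amount)=NULL
  4: ids {2, 7, 11} → SUM(t.amount)=235

Oslo | 142 ; Delhi | 352 ; Geneva | NULL ; Nairobi | 235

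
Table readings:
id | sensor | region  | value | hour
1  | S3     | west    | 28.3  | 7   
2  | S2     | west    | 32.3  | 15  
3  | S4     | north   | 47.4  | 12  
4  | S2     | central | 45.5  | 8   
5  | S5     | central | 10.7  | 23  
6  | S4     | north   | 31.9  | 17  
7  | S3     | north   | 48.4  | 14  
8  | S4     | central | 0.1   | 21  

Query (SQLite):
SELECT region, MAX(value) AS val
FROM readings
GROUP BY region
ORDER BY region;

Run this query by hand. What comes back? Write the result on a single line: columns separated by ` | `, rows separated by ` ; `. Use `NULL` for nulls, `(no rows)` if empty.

Partition readings by region; compute MAX(value) within each group.
  central: ids {4, 5, 8} → MAX(value)=45.5
  north: ids {3, 6, 7} → MAX(value)=48.4
  west: ids {1, 2} → MAX(value)=32.3

central | 45.5 ; north | 48.4 ; west | 32.3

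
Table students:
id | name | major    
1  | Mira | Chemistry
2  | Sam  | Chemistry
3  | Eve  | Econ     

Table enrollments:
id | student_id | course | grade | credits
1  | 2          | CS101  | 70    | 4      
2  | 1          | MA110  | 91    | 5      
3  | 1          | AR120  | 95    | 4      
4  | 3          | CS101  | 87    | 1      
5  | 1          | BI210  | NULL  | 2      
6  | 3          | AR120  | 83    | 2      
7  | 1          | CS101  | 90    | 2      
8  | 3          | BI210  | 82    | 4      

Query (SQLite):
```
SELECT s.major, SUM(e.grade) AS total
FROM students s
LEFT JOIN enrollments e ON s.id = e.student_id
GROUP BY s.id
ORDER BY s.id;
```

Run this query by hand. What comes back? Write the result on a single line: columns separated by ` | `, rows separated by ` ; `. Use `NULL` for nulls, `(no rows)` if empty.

Chemistry | 276 ; Chemistry | 70 ; Econ | 252

LEFT JOIN keeps every students row; unmatched ones get NULL for enrollments columns.
Group by students.id and compute SUM(e.grade). SUM over an all-NULL group is NULL.
  1: ids {2, 3, 5, 7} → SUM(e.grade)=276
  2: ids {1} → SUM(e.grade)=70
  3: ids {4, 6, 8} → SUM(e.grade)=252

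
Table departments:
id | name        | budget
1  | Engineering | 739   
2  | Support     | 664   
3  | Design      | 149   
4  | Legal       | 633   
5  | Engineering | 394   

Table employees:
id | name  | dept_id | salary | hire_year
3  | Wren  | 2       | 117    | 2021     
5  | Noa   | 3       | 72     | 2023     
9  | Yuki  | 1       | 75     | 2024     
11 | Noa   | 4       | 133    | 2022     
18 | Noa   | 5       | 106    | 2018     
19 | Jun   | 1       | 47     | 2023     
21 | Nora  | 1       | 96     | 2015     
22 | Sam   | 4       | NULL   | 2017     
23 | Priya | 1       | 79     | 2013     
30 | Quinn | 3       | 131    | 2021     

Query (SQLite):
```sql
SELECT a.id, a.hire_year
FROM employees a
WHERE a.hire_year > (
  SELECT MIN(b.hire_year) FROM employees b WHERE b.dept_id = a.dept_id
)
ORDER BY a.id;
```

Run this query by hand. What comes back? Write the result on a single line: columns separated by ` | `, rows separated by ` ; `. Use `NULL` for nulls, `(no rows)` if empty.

For each employees row a, compute MIN(hire_year) over rows sharing a.dept_id.
Keep row a if a.hire_year > that per-group MIN.
  dept_id=1: MIN(hire_year) = 2013
  dept_id=2: MIN(hire_year) = 2021
  dept_id=3: MIN(hire_year) = 2021
  dept_id=4: MIN(hire_year) = 2017
  dept_id=5: MIN(hire_year) = 2018

5 | 2023 ; 9 | 2024 ; 11 | 2022 ; 19 | 2023 ; 21 | 2015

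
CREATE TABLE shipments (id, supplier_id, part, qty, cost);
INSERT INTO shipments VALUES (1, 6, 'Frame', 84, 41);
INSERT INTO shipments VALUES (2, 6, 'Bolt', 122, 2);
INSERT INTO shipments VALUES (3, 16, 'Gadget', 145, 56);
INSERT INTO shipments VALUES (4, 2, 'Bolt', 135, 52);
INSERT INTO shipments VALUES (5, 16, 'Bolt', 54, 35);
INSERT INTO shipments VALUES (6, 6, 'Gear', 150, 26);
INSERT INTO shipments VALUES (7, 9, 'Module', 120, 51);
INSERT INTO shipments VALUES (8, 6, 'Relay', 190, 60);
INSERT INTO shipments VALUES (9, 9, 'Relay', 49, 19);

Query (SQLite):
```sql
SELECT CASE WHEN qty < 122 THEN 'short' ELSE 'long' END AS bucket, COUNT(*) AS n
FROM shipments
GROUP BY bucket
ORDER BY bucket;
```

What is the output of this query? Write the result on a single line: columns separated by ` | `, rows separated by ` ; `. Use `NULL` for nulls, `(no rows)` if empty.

long | 5 ; short | 4

Bucket rows by qty < 122 → 'short' else 'long'; count each bucket.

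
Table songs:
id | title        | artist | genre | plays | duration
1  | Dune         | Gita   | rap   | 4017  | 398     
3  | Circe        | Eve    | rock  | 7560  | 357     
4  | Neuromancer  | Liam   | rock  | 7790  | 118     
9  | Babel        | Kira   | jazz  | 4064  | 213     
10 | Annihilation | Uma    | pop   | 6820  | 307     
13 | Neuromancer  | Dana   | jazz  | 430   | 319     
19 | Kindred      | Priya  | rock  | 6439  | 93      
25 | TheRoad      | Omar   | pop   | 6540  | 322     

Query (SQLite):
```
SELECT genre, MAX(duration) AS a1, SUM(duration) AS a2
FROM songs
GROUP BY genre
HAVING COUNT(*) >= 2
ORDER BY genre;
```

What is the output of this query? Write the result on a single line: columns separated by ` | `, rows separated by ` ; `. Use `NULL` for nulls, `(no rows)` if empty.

jazz | 319 | 532 ; pop | 322 | 629 ; rock | 357 | 568

Group songs by genre.
Per group compute: MAX(duration), SUM(duration).
HAVING: drop groups with fewer than 2 rows.
  jazz: ids {9, 13} → MAX(duration)=319, SUM(duration)=532
  pop: ids {10, 25} → MAX(duration)=322, SUM(duration)=629
  rap: ids {1} → MAX(duration)=398, SUM(duration)=398
  rock: ids {3, 4, 19} → MAX(duration)=357, SUM(duration)=568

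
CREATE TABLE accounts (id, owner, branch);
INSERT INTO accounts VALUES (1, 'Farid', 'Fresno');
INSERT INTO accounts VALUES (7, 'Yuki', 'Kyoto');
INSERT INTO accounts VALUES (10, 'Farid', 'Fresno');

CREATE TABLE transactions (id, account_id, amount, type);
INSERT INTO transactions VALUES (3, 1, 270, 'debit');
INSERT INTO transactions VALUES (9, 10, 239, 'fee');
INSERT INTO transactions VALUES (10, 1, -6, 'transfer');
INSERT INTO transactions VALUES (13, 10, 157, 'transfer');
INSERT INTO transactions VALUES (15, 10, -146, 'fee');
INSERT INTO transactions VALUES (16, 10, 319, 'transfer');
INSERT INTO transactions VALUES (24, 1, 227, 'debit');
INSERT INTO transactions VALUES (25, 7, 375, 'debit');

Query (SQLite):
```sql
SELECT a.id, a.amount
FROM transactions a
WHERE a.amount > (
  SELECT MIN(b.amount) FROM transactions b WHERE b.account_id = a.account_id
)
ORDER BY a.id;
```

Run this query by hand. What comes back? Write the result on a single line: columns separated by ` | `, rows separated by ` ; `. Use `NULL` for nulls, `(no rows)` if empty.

3 | 270 ; 9 | 239 ; 13 | 157 ; 16 | 319 ; 24 | 227

For each transactions row a, compute MIN(amount) over rows sharing a.account_id.
Keep row a if a.amount > that per-group MIN.
  account_id=1: MIN(amount) = -6
  account_id=7: MIN(amount) = 375
  account_id=10: MIN(amount) = -146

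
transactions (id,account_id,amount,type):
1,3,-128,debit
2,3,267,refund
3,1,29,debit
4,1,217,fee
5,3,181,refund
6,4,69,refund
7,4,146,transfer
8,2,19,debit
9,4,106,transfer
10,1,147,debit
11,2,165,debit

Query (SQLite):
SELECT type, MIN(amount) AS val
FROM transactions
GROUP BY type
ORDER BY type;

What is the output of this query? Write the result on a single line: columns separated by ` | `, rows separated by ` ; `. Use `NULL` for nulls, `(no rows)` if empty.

debit | -128 ; fee | 217 ; refund | 69 ; transfer | 106

Partition transactions by type; compute MIN(amount) within each group.
  debit: ids {1, 3, 8, 10, 11} → MIN(amount)=-128
  fee: ids {4} → MIN(amount)=217
  refund: ids {2, 5, 6} → MIN(amount)=69
  transfer: ids {7, 9} → MIN(amount)=106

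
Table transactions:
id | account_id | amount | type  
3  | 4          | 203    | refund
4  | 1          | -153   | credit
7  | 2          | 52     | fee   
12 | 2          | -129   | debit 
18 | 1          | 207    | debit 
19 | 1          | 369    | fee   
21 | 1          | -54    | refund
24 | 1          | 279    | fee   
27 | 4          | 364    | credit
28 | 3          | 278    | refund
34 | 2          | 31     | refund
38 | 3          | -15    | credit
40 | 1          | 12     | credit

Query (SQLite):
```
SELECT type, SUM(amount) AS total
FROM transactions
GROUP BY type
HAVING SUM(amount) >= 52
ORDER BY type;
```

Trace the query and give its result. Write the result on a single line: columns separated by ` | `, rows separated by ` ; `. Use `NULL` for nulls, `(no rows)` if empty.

credit | 208 ; debit | 78 ; fee | 700 ; refund | 458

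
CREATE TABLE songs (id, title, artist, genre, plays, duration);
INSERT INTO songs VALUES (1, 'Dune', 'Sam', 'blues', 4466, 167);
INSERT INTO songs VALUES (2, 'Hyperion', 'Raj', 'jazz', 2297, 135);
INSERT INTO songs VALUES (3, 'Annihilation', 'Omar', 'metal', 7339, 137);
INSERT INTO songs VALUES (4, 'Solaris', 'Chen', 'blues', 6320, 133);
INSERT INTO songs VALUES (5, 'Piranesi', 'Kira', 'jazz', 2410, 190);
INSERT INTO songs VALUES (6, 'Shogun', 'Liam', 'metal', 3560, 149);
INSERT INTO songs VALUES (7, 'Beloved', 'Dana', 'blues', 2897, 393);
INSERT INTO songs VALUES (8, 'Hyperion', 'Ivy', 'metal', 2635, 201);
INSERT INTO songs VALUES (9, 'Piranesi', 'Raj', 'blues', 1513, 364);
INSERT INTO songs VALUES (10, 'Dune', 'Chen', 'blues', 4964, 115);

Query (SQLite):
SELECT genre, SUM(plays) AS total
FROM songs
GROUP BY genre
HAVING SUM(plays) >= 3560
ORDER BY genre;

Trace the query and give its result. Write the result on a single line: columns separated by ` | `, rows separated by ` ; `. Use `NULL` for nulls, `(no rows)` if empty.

blues | 20160 ; jazz | 4707 ; metal | 13534

Partition songs by genre; compute SUM(plays) within each group.
HAVING: keep groups where SUM(plays) >= 3560.
  blues: ids {1, 4, 7, 9, 10} → SUM(plays)=20160
  jazz: ids {2, 5} → SUM(plays)=4707
  metal: ids {3, 6, 8} → SUM(plays)=13534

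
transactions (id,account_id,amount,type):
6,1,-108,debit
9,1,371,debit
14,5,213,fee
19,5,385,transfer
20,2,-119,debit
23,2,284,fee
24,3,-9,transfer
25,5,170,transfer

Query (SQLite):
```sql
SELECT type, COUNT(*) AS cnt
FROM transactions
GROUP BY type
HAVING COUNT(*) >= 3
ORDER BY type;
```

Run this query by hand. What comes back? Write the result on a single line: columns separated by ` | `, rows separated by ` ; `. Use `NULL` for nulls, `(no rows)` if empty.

debit | 3 ; transfer | 3

Partition transactions by type; compute COUNT(*) within each group.
HAVING: keep groups with count ≥ 3.
  debit: ids {6, 9, 20} → COUNT(*)=3
  fee: ids {14, 23} → COUNT(*)=2
  transfer: ids {19, 24, 25} → COUNT(*)=3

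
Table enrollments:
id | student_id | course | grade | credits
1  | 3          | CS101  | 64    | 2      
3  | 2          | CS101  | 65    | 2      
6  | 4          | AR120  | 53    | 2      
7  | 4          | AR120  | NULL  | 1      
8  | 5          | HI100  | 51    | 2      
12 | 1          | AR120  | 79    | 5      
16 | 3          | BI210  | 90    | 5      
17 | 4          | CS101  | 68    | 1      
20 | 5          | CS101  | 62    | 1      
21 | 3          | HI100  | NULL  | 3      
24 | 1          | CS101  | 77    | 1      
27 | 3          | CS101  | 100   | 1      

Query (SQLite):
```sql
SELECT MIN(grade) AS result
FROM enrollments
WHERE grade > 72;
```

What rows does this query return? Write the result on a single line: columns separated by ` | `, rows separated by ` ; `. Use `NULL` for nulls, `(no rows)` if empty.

77

Rows where grade > 72 → grade values: [79, 90, 77, 100].
MIN of non-NULL values = 77.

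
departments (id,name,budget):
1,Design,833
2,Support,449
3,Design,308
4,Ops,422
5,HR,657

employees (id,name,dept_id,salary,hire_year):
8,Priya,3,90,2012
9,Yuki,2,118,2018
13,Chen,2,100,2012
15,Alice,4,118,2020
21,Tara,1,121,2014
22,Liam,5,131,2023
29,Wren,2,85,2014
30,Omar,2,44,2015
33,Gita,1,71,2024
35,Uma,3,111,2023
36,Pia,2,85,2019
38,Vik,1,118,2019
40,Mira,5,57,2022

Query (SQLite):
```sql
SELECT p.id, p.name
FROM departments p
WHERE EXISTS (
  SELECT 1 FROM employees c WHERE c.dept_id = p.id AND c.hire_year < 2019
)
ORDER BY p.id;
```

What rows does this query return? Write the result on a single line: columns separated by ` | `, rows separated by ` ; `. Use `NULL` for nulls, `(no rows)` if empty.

1 | Design ; 2 | Support ; 3 | Design

For each departments row, check whether any employees with matching dept_id has hire_year < 2019.
Keep rows where that is true.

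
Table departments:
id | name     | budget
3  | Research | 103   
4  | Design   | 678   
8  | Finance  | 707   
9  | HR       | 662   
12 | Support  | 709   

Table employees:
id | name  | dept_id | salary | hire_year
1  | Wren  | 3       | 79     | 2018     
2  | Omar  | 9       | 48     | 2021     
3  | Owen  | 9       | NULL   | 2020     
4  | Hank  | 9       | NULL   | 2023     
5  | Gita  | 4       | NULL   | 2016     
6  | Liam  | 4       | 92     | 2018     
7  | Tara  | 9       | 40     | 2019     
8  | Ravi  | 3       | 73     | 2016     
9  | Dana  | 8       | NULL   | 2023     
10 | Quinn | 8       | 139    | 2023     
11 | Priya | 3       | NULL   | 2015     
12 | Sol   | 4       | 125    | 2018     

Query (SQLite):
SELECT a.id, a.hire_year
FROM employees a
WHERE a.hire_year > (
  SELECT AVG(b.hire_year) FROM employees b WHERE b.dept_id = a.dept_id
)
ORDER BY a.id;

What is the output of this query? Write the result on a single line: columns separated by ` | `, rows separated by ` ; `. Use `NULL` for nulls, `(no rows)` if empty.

For each employees row a, compute AVG(hire_year) over rows sharing a.dept_id.
Keep row a if a.hire_year > that per-group AVG.
  dept_id=3: AVG(hire_year) = 2016.333333
  dept_id=4: AVG(hire_year) = 2017.333333
  dept_id=8: AVG(hire_year) = 2023.0
  dept_id=9: AVG(hire_year) = 2020.75

1 | 2018 ; 2 | 2021 ; 4 | 2023 ; 6 | 2018 ; 12 | 2018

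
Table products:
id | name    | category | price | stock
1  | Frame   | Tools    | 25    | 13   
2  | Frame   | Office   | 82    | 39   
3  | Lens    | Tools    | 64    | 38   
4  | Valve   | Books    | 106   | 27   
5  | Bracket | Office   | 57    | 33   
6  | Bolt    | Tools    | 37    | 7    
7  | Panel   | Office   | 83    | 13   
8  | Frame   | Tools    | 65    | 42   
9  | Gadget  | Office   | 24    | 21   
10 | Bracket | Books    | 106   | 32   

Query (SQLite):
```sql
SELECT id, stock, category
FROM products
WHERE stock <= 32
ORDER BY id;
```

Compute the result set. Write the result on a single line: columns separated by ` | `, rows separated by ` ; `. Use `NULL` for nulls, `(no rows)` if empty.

1 | 13 | Tools ; 4 | 27 | Books ; 6 | 7 | Tools ; 7 | 13 | Office ; 9 | 21 | Office ; 10 | 32 | Books

stock <= 32: ids {1, 4, 6, 7, 9, 10}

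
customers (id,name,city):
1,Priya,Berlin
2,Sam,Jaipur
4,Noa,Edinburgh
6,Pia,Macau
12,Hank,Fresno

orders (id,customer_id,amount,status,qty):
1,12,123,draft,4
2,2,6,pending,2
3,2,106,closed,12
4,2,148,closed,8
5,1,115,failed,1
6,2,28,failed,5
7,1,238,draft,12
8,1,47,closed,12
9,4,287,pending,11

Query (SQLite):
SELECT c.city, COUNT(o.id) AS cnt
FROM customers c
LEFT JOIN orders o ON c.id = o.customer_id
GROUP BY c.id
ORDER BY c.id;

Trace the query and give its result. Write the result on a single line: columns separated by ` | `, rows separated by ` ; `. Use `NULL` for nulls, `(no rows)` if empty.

Berlin | 3 ; Jaipur | 4 ; Edinburgh | 1 ; Macau | 0 ; Fresno | 1

LEFT JOIN keeps every customers row; unmatched ones get NULL for orders columns.
Group by customers.id and compute COUNT(o.id). COUNT(col) of an all-NULL group is 0.
  1: ids {5, 7, 8} → COUNT(o.id)=3
  2: ids {2, 3, 4, 6} → COUNT(o.id)=4
  4: ids {9} → COUNT(o.id)=1
  6: ids {—} → COUNT(o.id)=0
  12: ids {1} → COUNT(o.id)=1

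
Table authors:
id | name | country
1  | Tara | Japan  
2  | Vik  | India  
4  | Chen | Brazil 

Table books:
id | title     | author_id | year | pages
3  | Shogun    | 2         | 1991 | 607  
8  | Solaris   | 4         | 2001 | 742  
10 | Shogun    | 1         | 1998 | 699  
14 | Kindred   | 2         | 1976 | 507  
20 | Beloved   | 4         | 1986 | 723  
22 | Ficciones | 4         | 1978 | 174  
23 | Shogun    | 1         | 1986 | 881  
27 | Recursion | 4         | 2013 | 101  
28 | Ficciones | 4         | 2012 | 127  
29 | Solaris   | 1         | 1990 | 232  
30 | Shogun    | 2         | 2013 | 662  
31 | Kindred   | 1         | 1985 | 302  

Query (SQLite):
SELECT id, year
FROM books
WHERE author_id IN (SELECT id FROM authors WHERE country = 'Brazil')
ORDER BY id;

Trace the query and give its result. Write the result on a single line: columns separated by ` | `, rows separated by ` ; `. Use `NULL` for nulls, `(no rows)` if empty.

Inner query: authors.id where country = 'Brazil'.
Outer: keep books rows whose author_id is in that set.
Inner query → {4}

8 | 2001 ; 20 | 1986 ; 22 | 1978 ; 27 | 2013 ; 28 | 2012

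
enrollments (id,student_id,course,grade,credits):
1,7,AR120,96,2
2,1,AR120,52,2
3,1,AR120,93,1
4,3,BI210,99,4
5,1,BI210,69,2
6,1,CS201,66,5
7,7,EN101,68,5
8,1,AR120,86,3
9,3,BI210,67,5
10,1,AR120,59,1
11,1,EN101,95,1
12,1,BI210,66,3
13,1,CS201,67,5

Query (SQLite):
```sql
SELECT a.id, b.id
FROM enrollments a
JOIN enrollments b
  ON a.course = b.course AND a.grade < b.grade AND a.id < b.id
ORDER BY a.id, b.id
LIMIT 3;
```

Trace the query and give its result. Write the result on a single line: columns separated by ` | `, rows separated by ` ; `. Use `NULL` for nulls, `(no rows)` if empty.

Pairs (a,b) with same course, a.grade < b.grade, a.id < b.id.
course groups: AR120:{1,2,3,8,10} BI210:{4,5,9,12} CS201:{6,13} EN101:{7,11}
Ordered by (a.id, b.id); first 3.

2 | 3 ; 2 | 8 ; 2 | 10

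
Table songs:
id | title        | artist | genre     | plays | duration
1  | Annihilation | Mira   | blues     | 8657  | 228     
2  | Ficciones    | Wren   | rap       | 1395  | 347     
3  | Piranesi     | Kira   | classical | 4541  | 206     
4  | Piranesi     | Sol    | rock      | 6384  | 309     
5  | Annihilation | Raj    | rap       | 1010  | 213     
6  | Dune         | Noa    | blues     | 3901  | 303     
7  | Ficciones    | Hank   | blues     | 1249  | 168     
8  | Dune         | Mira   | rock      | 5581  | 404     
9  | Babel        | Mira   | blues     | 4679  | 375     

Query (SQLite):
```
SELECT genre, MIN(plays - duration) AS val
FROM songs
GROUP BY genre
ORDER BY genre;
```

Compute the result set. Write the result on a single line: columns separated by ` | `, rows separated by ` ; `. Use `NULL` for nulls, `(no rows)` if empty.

For each row compute plays - duration.
Group by genre; take MIN of the expression per group.
  blues: ids {1, 6, 7, 9} → MIN(plays - duration)=1081
  classical: ids {3} → MIN(plays - duration)=4335
  rap: ids {2, 5} → MIN(plays - duration)=797
  rock: ids {4, 8} → MIN(plays - duration)=5177

blues | 1081 ; classical | 4335 ; rap | 797 ; rock | 5177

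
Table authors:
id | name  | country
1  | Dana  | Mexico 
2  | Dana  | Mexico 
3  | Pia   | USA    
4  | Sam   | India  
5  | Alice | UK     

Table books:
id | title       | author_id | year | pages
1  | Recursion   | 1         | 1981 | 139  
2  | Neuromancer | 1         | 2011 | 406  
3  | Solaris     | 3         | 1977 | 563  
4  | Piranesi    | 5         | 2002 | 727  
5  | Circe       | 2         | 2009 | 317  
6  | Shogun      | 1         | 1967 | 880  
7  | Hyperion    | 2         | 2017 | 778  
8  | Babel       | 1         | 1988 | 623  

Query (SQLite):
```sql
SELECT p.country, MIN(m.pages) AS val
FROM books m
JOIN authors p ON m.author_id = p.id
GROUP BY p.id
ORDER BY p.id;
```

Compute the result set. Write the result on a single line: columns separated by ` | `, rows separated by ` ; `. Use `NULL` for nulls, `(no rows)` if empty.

Join each books row to its authors via author_id.
Group joined rows by authors.id; compute MIN(m.pages) per group.
  1: ids {1, 2, 6, 8} → MIN(m.pages)=139
  2: ids {5, 7} → MIN(m.pages)=317
  3: ids {3} → MIN(m.pages)=563
  5: ids {4} → MIN(m.pages)=727

Mexico | 139 ; Mexico | 317 ; USA | 563 ; UK | 727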